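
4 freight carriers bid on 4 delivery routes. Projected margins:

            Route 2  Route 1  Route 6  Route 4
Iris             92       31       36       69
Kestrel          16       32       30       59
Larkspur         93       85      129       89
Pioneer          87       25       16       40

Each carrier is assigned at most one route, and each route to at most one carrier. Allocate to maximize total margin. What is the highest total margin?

Optimal: Iris→Route 4 ($69k), Kestrel→Route 1 ($32k), Larkspur→Route 6 ($129k), Pioneer→Route 2 ($87k) — total 69+32+129+87 = $317k.
Max-entry greedy (repeatedly take the single best remaining cell) gives $305k, worse by 12.
Next-best assignment: Iris→Route 1, Kestrel→Route 4, Larkspur→Route 6, Pioneer→Route 2 = $306k.
No other one-to-one assignment exceeds $317k.

Max total: $317k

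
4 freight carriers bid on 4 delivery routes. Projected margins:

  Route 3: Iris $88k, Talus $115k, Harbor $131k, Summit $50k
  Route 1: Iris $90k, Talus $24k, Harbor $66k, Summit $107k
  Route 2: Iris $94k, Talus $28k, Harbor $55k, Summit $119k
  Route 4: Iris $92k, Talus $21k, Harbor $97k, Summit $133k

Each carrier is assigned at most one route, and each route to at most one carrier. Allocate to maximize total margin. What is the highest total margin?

Max total: $421k

Treat this as an assignment problem: match each carrier to one route.
Optimal: Iris→Route 1 ($90k), Talus→Route 3 ($115k), Harbor→Route 4 ($97k), Summit→Route 2 ($119k) — total 90+115+97+119 = $421k.
Row-greedy (each carrier in turn takes its best remaining route) gives $413k, worse by 8.
No other one-to-one assignment exceeds $421k.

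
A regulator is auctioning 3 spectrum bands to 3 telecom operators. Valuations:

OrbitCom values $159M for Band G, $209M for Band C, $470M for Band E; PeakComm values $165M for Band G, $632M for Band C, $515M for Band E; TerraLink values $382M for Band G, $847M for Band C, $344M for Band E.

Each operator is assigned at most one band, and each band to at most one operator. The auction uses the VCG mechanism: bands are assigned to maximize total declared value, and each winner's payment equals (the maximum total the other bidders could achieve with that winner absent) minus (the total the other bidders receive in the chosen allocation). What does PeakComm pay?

Efficient allocation: OrbitCom→Band G ($159M), PeakComm→Band E ($515M), TerraLink→Band C ($847M); total welfare W = $1521M.
PeakComm receives Band E at value $515M, so the others get W − 515 = $1006M.
Without PeakComm: best allocation of the remaining 2 bidders over all 3 bands is OrbitCom→Band E ($470M), TerraLink→Band C ($847M), total $1317M.
VCG payment = (others' best without PeakComm) − (others' welfare with PeakComm) = 1317 − 1006 = $311M.

PeakComm pays $311M.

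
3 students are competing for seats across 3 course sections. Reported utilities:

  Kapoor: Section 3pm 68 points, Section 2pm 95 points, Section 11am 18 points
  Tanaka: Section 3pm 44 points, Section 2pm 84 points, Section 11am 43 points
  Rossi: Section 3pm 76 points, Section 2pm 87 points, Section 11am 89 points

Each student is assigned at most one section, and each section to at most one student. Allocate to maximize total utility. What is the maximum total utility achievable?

Optimal: Kapoor→Section 3pm (68 points), Tanaka→Section 2pm (84 points), Rossi→Section 11am (89 points) — total 68+84+89 = 241 points.
Row-greedy (each student in turn takes its best remaining section) gives 228 points, worse by 13.
Checked against all permutations: 241 points is optimal.

Maximum total: 241 points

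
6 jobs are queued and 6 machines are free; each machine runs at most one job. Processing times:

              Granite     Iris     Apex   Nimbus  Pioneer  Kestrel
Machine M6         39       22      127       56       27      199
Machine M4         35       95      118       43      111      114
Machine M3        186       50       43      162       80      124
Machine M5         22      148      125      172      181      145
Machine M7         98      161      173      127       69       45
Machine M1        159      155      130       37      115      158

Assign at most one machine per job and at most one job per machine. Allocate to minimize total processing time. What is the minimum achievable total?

Optimal: Granite→Machine M5 (22 min), Iris→Machine M4 (95 min), Apex→Machine M3 (43 min), Nimbus→Machine M1 (37 min), Pioneer→Machine M6 (27 min), Kestrel→Machine M7 (45 min) — total 22+95+43+37+27+45 = 269 min.
Column-greedy (each machine in turn goes to its cheapest remaining job) gives 351 min, worse by 82.

Minimum total: 269 min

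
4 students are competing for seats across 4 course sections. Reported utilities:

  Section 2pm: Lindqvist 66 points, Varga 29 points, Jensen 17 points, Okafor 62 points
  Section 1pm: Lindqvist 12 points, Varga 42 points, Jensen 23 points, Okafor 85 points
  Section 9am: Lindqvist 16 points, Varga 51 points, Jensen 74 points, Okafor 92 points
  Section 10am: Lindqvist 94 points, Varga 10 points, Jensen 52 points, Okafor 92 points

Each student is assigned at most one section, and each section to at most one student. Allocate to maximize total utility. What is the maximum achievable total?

Max total: 282 points

Optimal: Lindqvist→Section 10am (94 points), Varga→Section 2pm (29 points), Jensen→Section 9am (74 points), Okafor→Section 1pm (85 points) — total 94+29+74+85 = 282 points.
Row-greedy (each student in turn takes its best remaining section) gives 230 points, worse by 52.
Next-best assignment: Lindqvist→Section 2pm, Varga→Section 1pm, Jensen→Section 9am, Okafor→Section 10am = 274 points.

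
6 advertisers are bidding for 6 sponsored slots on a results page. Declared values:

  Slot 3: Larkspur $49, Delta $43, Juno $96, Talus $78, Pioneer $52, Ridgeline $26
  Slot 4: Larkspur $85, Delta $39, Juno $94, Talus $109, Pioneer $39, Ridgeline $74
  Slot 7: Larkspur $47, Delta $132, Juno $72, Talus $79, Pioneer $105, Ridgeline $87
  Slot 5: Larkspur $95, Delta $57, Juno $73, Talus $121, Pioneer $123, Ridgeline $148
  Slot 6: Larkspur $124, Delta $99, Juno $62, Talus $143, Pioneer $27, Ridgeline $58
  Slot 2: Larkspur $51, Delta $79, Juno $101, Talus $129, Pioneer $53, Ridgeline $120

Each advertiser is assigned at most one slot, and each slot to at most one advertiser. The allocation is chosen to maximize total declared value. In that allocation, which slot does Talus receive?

Treat this as an assignment problem: match each advertiser to one slot.
Optimal: Larkspur→Slot 6 ($124), Delta→Slot 7 ($132), Juno→Slot 3 ($96), Talus→Slot 4 ($109), Pioneer→Slot 5 ($123), Ridgeline→Slot 2 ($120) — total 124+132+96+109+123+120 = $704.
Next-best assignment: Larkspur→Slot 4, Delta→Slot 7, Juno→Slot 3, Talus→Slot 6, Pioneer→Slot 5, Ridgeline→Slot 2 = $699.
Swapping Ridgeline↔Talus (Ridgeline→Slot 4 $74, Talus→Slot 2 $129) loses 26.
Checked against all permutations: $704 is optimal.
Talus's own top slot is Slot 6 ($143), but forcing Talus→Slot 6 and reassigning the rest optimally gives only $699 — worse by 5.

Talus receives Slot 4.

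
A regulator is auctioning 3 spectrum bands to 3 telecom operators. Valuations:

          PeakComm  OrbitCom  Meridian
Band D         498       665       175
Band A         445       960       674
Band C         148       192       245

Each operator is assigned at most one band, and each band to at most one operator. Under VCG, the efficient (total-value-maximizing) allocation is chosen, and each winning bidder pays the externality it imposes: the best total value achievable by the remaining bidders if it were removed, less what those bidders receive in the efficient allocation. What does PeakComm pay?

PeakComm pays $134M.

Efficient allocation: PeakComm→Band D ($498M), OrbitCom→Band A ($960M), Meridian→Band C ($245M); total welfare W = $1703M.
PeakComm receives Band D at value $498M, so the others get W − 498 = $1205M.
Without PeakComm: best allocation of the remaining 2 bidders over all 3 bands is OrbitCom→Band D ($665M), Meridian→Band A ($674M), total $1339M.
VCG payment = (others' best without PeakComm) − (others' welfare with PeakComm) = 1339 − 1205 = $134M.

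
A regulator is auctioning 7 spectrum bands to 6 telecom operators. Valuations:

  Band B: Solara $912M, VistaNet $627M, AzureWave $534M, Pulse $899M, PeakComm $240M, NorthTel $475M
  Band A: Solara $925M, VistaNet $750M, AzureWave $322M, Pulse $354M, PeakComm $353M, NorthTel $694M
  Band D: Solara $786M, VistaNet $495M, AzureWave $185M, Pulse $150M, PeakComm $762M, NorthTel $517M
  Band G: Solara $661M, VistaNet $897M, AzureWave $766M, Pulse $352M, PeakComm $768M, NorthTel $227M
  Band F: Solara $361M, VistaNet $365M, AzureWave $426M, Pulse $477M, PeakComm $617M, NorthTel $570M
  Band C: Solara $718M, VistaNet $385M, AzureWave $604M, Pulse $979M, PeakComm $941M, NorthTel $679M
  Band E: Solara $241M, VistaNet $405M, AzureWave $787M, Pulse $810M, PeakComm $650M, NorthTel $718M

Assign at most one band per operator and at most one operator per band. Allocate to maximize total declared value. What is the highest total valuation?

Max total: $5031M

Optimal: Solara→Band B ($912M), VistaNet→Band G ($897M), AzureWave→Band E ($787M), Pulse→Band C ($979M), PeakComm→Band D ($762M), NorthTel→Band A ($694M) — total 912+897+787+979+762+694 = $5031M.
Column-greedy (each band in turn goes to its best remaining operator) gives $4739M, worse by 292.
Next-best assignment: Solara→Band A, VistaNet→Band G, AzureWave→Band E, Pulse→Band B, PeakComm→Band C, NorthTel→Band F = $5019M.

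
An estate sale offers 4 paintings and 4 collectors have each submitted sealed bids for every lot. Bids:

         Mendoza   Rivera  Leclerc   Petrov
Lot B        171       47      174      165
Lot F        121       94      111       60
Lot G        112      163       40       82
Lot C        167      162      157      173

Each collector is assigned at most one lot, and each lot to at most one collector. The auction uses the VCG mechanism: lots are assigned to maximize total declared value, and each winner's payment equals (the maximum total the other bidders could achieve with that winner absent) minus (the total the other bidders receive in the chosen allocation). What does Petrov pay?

Petrov pays $46.

Efficient allocation: Mendoza→Lot F ($121), Rivera→Lot G ($163), Leclerc→Lot B ($174), Petrov→Lot C ($173); total welfare W = $631.
Petrov receives Lot C at value $173, so the others get W − 173 = $458.
Without Petrov: best allocation of the remaining 3 bidders over all 4 lots is Mendoza→Lot C ($167), Rivera→Lot G ($163), Leclerc→Lot B ($174), total $504.
VCG payment = (others' best without Petrov) − (others' welfare with Petrov) = 504 − 458 = $46.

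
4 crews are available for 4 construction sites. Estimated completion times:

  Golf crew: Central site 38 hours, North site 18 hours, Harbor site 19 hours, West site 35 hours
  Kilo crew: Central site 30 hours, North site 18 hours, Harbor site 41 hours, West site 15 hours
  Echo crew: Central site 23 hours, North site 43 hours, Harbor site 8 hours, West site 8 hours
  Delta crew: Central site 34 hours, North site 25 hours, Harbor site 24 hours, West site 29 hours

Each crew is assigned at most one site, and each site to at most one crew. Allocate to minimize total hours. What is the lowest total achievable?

Optimal: Golf crew→North site (18 hours), Kilo crew→West site (15 hours), Echo crew→Harbor site (8 hours), Delta crew→Central site (34 hours) — total 18+15+8+34 = 75 hours.
Column-greedy (each site in turn goes to its cheapest remaining crew) gives 80 hours, worse by 5.

Min total: 75 hours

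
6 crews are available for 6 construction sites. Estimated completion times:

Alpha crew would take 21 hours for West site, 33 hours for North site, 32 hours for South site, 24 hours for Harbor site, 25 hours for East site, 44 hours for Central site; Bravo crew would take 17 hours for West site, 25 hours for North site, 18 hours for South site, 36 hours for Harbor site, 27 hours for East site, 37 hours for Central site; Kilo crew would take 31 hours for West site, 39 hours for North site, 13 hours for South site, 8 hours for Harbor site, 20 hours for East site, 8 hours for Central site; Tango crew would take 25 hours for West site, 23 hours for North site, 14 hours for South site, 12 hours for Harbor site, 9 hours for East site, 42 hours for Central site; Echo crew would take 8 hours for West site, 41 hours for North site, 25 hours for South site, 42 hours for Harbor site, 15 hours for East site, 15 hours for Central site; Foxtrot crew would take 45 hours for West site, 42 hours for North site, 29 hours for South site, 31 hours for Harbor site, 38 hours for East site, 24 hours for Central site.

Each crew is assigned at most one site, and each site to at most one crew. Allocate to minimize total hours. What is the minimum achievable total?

Treat this as an assignment problem: match each crew to one site.
Optimal: Alpha crew→North site (33 hours), Bravo crew→South site (18 hours), Kilo crew→Harbor site (8 hours), Tango crew→East site (9 hours), Echo crew→West site (8 hours), Foxtrot crew→Central site (24 hours) — total 33+18+8+9+8+24 = 100 hours.
Next-best assignment: Alpha crew→Harbor site, Bravo crew→North site, Kilo crew→South site, Tango crew→East site, Echo crew→West site, Foxtrot crew→Central site = 103 hours.
Checked against all permutations: 100 hours is optimal.

Minimum total: 100 hours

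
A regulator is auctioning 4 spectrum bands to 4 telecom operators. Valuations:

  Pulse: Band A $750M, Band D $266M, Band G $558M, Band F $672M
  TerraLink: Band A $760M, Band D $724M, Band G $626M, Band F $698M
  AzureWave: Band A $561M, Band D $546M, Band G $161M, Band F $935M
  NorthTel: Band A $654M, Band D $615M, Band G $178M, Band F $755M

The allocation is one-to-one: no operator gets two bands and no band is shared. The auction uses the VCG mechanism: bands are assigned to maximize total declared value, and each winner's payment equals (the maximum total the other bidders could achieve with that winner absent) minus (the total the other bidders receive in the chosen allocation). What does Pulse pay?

Pulse pays $137M.

Efficient allocation: Pulse→Band A ($750M), TerraLink→Band G ($626M), AzureWave→Band F ($935M), NorthTel→Band D ($615M); total welfare W = $2926M.
Pulse receives Band A at value $750M, so the others get W − 750 = $2176M.
Without Pulse: best allocation of the remaining 3 bidders over all 4 bands is TerraLink→Band D ($724M), AzureWave→Band F ($935M), NorthTel→Band A ($654M), total $2313M.
VCG payment = (others' best without Pulse) − (others' welfare with Pulse) = 2313 − 2176 = $137M.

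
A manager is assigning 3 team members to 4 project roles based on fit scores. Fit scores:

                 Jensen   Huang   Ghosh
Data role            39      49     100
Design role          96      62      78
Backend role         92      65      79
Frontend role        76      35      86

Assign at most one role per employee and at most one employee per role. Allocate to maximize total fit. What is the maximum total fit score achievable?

Treat this as an assignment problem: match each employee to one role.
Optimal: Jensen→Design role (96 pts), Huang→Backend role (65 pts), Ghosh→Data role (100 pts) — total 96+65+100 = 261 pts.
Next-best assignment: Jensen→Backend role, Huang→Design role, Ghosh→Data role = 254 pts.
No other one-to-one assignment exceeds 261 pts.

Maximum total: 261 pts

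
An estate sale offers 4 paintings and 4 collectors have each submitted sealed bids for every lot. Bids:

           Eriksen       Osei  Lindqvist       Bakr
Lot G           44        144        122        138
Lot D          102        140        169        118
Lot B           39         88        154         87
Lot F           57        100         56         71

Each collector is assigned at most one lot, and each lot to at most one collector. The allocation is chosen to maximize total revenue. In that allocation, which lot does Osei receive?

Osei receives Lot F.

Optimal: Eriksen→Lot D ($102), Osei→Lot F ($100), Lindqvist→Lot B ($154), Bakr→Lot G ($138) — total 102+100+154+138 = $494.
Column-greedy (each lot in turn goes to its best remaining collector) gives $457, worse by 37.
Swapping Osei↔Lindqvist (Osei→Lot B $88, Lindqvist→Lot F $56) loses 110.
Osei's own top lot is Lot G ($144), but forcing Osei→Lot G and reassigning the rest optimally gives only $473 — worse by 21.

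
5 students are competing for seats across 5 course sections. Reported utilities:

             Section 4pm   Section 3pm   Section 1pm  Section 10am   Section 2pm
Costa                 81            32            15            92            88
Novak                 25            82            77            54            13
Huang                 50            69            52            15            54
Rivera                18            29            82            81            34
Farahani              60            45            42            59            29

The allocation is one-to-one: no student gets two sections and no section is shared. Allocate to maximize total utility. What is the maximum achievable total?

Maximum total: 375 points

Optimal: Costa→Section 2pm (88 points), Novak→Section 1pm (77 points), Huang→Section 3pm (69 points), Rivera→Section 10am (81 points), Farahani→Section 4pm (60 points) — total 88+77+69+81+60 = 375 points.
Next-best assignment: Costa→Section 10am, Novak→Section 3pm, Huang→Section 2pm, Rivera→Section 1pm, Farahani→Section 4pm = 370 points.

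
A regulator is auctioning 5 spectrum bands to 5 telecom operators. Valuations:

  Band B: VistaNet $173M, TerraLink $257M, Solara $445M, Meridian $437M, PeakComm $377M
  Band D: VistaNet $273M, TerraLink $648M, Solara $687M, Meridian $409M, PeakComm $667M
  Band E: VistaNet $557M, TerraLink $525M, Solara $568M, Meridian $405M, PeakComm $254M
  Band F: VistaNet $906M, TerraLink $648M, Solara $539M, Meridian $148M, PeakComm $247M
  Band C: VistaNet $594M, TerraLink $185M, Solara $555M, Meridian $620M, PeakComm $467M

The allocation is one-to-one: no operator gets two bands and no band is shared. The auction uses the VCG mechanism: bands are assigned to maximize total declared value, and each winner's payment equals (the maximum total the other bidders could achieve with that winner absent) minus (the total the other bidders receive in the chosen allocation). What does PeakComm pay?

Efficient allocation: VistaNet→Band F ($906M), TerraLink→Band E ($525M), Solara→Band B ($445M), Meridian→Band C ($620M), PeakComm→Band D ($667M); total welfare W = $3163M.
PeakComm receives Band D at value $667M, so the others get W − 667 = $2496M.
Without PeakComm: best allocation of the remaining 4 bidders over all 5 bands is VistaNet→Band F ($906M), TerraLink→Band D ($648M), Solara→Band E ($568M), Meridian→Band C ($620M), total $2742M.
VCG payment = (others' best without PeakComm) − (others' welfare with PeakComm) = 2742 − 2496 = $246M.

PeakComm pays $246M.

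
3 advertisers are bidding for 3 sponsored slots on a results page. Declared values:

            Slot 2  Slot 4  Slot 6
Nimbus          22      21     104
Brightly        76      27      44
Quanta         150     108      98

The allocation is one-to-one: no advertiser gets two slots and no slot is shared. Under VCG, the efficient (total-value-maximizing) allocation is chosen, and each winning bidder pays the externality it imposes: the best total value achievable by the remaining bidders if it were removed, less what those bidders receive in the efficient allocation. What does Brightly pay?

Efficient allocation: Nimbus→Slot 6 ($104), Brightly→Slot 2 ($76), Quanta→Slot 4 ($108); total welfare W = $288.
Brightly receives Slot 2 at value $76, so the others get W − 76 = $212.
Without Brightly: best allocation of the remaining 2 bidders over all 3 slots is Nimbus→Slot 6 ($104), Quanta→Slot 2 ($150), total $254.
VCG payment = (others' best without Brightly) − (others' welfare with Brightly) = 254 − 212 = $42.

Brightly pays $42.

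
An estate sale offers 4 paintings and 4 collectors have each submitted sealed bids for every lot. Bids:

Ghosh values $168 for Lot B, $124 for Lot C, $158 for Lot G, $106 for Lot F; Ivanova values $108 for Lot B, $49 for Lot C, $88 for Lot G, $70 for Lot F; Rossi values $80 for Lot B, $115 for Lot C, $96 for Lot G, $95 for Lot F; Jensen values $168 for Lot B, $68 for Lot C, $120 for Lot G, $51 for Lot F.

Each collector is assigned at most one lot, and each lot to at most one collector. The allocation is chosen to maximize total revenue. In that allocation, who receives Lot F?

Optimal: Ghosh→Lot G ($158), Ivanova→Lot F ($70), Rossi→Lot C ($115), Jensen→Lot B ($168) — total 158+70+115+168 = $511.
Swapping Ivanova↔Rossi (Ivanova→Lot C $49, Rossi→Lot F $95) loses 41.
Every other assignment is strictly worse.
Ivanova's own top lot is Lot B ($108), but forcing Ivanova→Lot B and reassigning the rest optimally gives only $449 — worse by 62.

Ivanova receives Lot F.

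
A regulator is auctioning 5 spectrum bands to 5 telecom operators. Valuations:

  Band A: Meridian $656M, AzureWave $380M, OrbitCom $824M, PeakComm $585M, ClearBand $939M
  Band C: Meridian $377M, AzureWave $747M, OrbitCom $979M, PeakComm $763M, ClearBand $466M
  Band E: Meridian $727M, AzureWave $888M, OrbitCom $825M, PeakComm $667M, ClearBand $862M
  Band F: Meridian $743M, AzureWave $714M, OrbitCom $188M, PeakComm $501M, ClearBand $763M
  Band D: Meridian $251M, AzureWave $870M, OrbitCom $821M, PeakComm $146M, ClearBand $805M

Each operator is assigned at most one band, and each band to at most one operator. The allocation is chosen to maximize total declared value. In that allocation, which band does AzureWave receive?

This is the linear assignment problem.
Optimal: Meridian→Band F ($743M), AzureWave→Band D ($870M), OrbitCom→Band C ($979M), PeakComm→Band E ($667M), ClearBand→Band A ($939M) — total 743+870+979+667+939 = $4198M.
Max-entry greedy (repeatedly take the single best remaining cell) gives $3695M, worse by 503.
Next-best assignment: Meridian→Band F, AzureWave→Band E, OrbitCom→Band D, PeakComm→Band C, ClearBand→Band A = $4154M.
AzureWave's own top band is Band E ($888M), but forcing AzureWave→Band E and reassigning the rest optimally gives only $4154M — worse by 44.

AzureWave receives Band D.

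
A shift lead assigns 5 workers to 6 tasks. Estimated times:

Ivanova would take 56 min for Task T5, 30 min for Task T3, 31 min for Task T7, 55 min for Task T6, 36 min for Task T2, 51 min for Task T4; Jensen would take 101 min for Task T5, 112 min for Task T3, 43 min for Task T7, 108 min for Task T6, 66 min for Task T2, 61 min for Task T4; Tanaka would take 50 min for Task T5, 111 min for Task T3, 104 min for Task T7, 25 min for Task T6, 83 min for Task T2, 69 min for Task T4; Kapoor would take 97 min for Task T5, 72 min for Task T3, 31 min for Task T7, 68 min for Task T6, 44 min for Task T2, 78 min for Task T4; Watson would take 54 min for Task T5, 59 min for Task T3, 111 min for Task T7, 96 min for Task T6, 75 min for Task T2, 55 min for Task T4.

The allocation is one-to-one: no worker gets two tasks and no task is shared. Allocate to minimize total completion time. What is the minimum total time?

Optimal: Ivanova→Task T3 (30 min), Jensen→Task T7 (43 min), Tanaka→Task T6 (25 min), Kapoor→Task T2 (44 min), Watson→Task T5 (54 min) — total 30+43+25+44+54 = 196 min.
Min-entry greedy (repeatedly take the single cheapest remaining cell) gives 201 min, worse by 5.
No other one-to-one assignment undercuts 196 min.

Min total: 196 min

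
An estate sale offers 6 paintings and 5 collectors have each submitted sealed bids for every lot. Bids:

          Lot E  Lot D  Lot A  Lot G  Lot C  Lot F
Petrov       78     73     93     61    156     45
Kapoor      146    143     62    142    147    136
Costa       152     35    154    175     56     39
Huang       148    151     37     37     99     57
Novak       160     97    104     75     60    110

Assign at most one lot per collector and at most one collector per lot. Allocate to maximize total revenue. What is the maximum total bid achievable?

Max total: $778

Treat this as an assignment problem: match each collector to one lot.
Optimal: Petrov→Lot C ($156), Kapoor→Lot F ($136), Costa→Lot G ($175), Huang→Lot D ($151), Novak→Lot E ($160) — total 156+136+175+151+160 = $778.
Column-greedy (each lot in turn goes to its best remaining collector) gives $763, worse by 15.
Next-best assignment: Petrov→Lot C, Kapoor→Lot G, Costa→Lot A, Huang→Lot D, Novak→Lot E = $763.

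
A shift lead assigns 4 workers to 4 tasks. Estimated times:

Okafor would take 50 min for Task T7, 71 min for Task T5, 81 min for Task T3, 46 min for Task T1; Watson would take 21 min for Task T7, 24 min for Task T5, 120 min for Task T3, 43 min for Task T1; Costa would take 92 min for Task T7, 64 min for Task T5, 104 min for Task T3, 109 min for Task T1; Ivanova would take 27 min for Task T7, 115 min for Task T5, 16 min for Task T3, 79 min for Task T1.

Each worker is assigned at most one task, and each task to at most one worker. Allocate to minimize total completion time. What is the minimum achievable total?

Min total: 147 min

Optimal: Okafor→Task T1 (46 min), Watson→Task T7 (21 min), Costa→Task T5 (64 min), Ivanova→Task T3 (16 min) — total 46+21+64+16 = 147 min.
No other one-to-one assignment undercuts 147 min.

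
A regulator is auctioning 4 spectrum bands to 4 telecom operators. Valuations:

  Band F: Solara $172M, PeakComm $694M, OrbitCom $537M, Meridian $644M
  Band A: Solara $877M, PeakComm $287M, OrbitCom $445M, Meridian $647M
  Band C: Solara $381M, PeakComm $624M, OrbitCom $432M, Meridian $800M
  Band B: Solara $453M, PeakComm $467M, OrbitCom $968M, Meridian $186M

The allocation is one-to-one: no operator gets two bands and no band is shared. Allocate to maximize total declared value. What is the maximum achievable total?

This is the linear assignment problem.
Optimal: Solara→Band A ($877M), PeakComm→Band F ($694M), OrbitCom→Band B ($968M), Meridian→Band C ($800M) — total 877+694+968+800 = $3339M.
Swapping OrbitCom↔PeakComm (OrbitCom→Band F $537M, PeakComm→Band B $467M) loses 658.
Checked against all permutations: $3339M is optimal.

Maximum total: $3339M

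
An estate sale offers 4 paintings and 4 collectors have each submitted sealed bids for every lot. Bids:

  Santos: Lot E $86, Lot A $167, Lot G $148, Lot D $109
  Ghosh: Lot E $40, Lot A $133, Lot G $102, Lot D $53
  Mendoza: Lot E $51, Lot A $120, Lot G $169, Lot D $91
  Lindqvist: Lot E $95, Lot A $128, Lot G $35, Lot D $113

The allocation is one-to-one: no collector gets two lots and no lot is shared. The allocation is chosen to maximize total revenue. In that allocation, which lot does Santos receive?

This is the linear assignment problem.
Optimal: Santos→Lot D ($109), Ghosh→Lot A ($133), Mendoza→Lot G ($169), Lindqvist→Lot E ($95) — total 109+133+169+95 = $506.
Column-greedy (each lot in turn goes to its best remaining collector) gives $484, worse by 22.
Swapping Lindqvist↔Mendoza (Lindqvist→Lot G $35, Mendoza→Lot E $51) loses 178.
Santos's own top lot is Lot A ($167), but forcing Santos→Lot A and reassigning the rest optimally gives only $489 — worse by 17.

Santos receives Lot D.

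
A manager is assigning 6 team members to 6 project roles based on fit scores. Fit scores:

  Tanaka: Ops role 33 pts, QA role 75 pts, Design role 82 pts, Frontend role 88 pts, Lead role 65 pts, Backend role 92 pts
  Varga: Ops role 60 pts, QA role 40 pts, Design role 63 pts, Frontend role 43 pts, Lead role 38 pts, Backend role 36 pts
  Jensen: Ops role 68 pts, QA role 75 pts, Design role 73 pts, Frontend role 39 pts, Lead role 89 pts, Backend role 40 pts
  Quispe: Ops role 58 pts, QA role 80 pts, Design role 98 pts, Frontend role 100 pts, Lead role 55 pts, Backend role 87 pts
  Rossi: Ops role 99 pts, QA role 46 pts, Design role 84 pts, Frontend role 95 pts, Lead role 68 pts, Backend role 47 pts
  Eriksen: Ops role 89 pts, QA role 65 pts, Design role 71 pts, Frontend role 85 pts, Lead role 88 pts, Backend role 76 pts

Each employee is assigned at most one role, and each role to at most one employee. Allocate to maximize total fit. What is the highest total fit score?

Max total: 517 pts

Optimal: Tanaka→Backend role (92 pts), Varga→Design role (63 pts), Jensen→QA role (75 pts), Quispe→Frontend role (100 pts), Rossi→Ops role (99 pts), Eriksen→Lead role (88 pts) — total 92+63+75+100+99+88 = 517 pts.
Max-entry greedy (repeatedly take the single best remaining cell) gives 491 pts, worse by 26.
Swapping Quispe↔Rossi (Quispe→Ops role 58 pts, Rossi→Frontend role 95 pts) loses 46.
Checked against all permutations: 517 pts is optimal.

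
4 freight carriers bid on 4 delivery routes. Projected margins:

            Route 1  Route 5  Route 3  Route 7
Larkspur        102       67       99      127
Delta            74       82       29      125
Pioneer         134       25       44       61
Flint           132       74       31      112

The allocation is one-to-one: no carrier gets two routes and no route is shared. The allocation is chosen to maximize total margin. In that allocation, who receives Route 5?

Flint receives Route 5.

Optimal: Larkspur→Route 3 ($99k), Delta→Route 7 ($125k), Pioneer→Route 1 ($134k), Flint→Route 5 ($74k) — total 99+125+134+74 = $432k.
Column-greedy (each route in turn goes to its best remaining carrier) gives $427k, worse by 5.
Next-best assignment: Larkspur→Route 3, Delta→Route 5, Pioneer→Route 1, Flint→Route 7 = $427k.
Swapping Pioneer↔Larkspur (Pioneer→Route 3 $44k, Larkspur→Route 1 $102k) loses 87.
Checked against all permutations: $432k is optimal.
Flint's own top route is Route 1 ($132k), but forcing Flint→Route 1 and reassigning the rest optimally gives only $385k — worse by 47.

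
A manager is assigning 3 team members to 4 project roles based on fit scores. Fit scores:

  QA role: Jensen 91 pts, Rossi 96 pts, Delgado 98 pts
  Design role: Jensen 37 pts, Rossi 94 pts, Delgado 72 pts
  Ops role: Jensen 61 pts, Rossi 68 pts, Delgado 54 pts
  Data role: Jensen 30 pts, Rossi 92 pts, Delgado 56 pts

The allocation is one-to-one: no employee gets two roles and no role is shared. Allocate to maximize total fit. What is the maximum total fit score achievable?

Optimal: Jensen→QA role (91 pts), Rossi→Data role (92 pts), Delgado→Design role (72 pts) — total 91+92+72 = 255 pts.
Row-greedy (each employee in turn takes its best remaining role) gives 241 pts, worse by 14.
Swapping Jensen↔Rossi (Jensen→Data role 30 pts, Rossi→QA role 96 pts) loses 57.
Checked against all permutations: 255 pts is optimal.

Maximum total: 255 pts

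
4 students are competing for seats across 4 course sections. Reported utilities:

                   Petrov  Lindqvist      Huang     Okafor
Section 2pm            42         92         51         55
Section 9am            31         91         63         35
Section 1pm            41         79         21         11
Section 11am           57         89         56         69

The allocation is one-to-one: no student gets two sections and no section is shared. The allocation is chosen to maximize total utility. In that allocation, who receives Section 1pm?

Petrov receives Section 1pm.

This is the linear assignment problem.
Optimal: Petrov→Section 1pm (41 points), Lindqvist→Section 2pm (92 points), Huang→Section 9am (63 points), Okafor→Section 11am (69 points) — total 41+92+63+69 = 265 points.
Row-greedy (each student in turn takes its best remaining section) gives 223 points, worse by 42.
No other one-to-one assignment exceeds 265 points.
Petrov's own top section is Section 11am (57 points), but forcing Petrov→Section 11am and reassigning the rest optimally gives only 254 points — worse by 11.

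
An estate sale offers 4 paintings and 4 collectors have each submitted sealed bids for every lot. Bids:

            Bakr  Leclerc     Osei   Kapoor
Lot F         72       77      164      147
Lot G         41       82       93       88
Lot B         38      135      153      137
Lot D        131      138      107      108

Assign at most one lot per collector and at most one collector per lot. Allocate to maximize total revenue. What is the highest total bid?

Optimal: Bakr→Lot D ($131), Leclerc→Lot B ($135), Osei→Lot F ($164), Kapoor→Lot G ($88) — total 131+135+164+88 = $518.
Max-entry greedy (repeatedly take the single best remaining cell) gives $480, worse by 38.
Next-best assignment: Bakr→Lot D, Leclerc→Lot G, Osei→Lot F, Kapoor→Lot B = $514.
Swapping Leclerc↔Osei (Leclerc→Lot F $77, Osei→Lot B $153) loses 69.

Maximum total: $518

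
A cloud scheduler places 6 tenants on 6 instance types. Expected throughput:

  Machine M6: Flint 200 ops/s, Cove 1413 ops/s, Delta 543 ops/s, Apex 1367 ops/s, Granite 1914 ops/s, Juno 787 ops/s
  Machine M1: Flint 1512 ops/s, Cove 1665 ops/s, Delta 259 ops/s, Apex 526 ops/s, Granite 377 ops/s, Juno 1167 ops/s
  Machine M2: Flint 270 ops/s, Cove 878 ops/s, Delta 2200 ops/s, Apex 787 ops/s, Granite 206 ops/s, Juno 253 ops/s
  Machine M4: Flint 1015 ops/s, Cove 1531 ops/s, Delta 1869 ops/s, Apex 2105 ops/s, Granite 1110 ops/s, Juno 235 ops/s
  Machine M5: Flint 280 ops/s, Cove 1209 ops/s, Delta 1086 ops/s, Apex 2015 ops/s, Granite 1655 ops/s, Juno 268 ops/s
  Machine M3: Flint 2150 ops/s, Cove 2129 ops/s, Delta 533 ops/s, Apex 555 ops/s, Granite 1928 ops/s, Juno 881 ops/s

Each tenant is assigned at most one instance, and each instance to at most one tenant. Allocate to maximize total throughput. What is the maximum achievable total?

This is a one-to-one assignment (maximum-weight bipartite matching).
Optimal: Flint→Machine M3 (2150 ops/s), Cove→Machine M4 (1531 ops/s), Delta→Machine M2 (2200 ops/s), Apex→Machine M5 (2015 ops/s), Granite→Machine M6 (1914 ops/s), Juno→Machine M1 (1167 ops/s) — total 2150+1531+2200+2015+1914+1167 = 10977 ops/s.

Maximum total: 10977 ops/s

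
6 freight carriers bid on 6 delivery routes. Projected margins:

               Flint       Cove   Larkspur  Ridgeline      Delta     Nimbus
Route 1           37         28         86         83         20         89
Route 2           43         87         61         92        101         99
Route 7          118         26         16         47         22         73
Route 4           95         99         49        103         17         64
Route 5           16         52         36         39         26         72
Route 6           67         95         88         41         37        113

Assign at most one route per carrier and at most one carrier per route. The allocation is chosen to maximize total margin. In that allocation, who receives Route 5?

Treat this as an assignment problem: match each carrier to one route.
Optimal: Flint→Route 7 ($118k), Cove→Route 6 ($95k), Larkspur→Route 1 ($86k), Ridgeline→Route 4 ($103k), Delta→Route 2 ($101k), Nimbus→Route 5 ($72k) — total 118+95+86+103+101+72 = $575k.
Column-greedy (each route in turn goes to its best remaining carrier) gives $551k, worse by 24.
Nimbus's own top route is Route 6 ($113k), but forcing Nimbus→Route 6 and reassigning the rest optimally gives only $573k — worse by 2.

Nimbus receives Route 5.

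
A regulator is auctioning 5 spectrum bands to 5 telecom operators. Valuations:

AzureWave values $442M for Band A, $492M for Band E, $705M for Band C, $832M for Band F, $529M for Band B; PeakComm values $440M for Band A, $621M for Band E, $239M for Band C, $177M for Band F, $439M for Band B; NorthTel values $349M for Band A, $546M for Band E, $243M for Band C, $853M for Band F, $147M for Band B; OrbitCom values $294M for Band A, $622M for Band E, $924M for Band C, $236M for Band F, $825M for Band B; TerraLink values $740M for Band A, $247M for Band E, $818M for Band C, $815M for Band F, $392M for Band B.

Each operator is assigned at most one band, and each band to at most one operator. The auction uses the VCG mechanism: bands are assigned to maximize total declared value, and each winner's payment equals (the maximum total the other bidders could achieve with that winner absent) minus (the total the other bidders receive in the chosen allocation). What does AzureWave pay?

AzureWave pays $99M.

Efficient allocation: AzureWave→Band C ($705M), PeakComm→Band E ($621M), NorthTel→Band F ($853M), OrbitCom→Band B ($825M), TerraLink→Band A ($740M); total welfare W = $3744M.
AzureWave receives Band C at value $705M, so the others get W − 705 = $3039M.
Without AzureWave: best allocation of the remaining 4 bidders over all 5 bands is PeakComm→Band E ($621M), NorthTel→Band F ($853M), OrbitCom→Band C ($924M), TerraLink→Band A ($740M), total $3138M.
VCG payment = (others' best without AzureWave) − (others' welfare with AzureWave) = 3138 − 3039 = $99M.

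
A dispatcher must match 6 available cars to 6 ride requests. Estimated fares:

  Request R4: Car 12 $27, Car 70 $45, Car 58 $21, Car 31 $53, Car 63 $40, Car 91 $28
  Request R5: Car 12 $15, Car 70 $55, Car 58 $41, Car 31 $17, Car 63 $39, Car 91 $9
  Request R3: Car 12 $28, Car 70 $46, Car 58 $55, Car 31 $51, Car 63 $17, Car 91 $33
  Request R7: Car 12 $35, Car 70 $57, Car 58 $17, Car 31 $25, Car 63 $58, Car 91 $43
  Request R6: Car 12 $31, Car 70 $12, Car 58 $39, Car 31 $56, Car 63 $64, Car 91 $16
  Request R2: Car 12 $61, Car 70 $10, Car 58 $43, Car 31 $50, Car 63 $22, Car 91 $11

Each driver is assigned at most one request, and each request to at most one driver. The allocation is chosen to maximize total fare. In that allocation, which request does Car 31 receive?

Optimal: Car 12→Request R2 ($61), Car 70→Request R5 ($55), Car 58→Request R3 ($55), Car 31→Request R4 ($53), Car 63→Request R6 ($64), Car 91→Request R7 ($43) — total 61+55+55+53+64+43 = $331.
Column-greedy (each request in turn goes to its best remaining driver) gives $263, worse by 68.
Swapping Car 63↔Car 70 (Car 63→Request R5 $39, Car 70→Request R6 $12) loses 68.
Checked against all permutations: $331 is optimal.
Car 31's own top request is Request R6 ($56), but forcing Car 31→Request R6 and reassigning the rest optimally gives only $313 — worse by 18.

Car 31 receives Request R4.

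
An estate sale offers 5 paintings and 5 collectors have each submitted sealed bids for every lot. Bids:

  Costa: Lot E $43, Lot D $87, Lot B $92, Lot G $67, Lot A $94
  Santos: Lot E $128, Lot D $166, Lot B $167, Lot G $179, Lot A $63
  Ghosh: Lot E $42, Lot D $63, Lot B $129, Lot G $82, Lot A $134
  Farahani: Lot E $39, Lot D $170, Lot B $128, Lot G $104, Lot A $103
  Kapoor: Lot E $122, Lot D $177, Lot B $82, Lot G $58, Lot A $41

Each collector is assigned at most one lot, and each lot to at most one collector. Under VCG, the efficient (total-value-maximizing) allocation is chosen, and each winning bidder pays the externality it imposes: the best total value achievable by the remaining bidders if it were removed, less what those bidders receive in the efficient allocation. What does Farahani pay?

Farahani pays $55.

Efficient allocation: Costa→Lot B ($92), Santos→Lot G ($179), Ghosh→Lot A ($134), Farahani→Lot D ($170), Kapoor→Lot E ($122); total welfare W = $697.
Farahani receives Lot D at value $170, so the others get W − 170 = $527.
Without Farahani: best allocation of the remaining 4 bidders over all 5 lots is Costa→Lot B ($92), Santos→Lot G ($179), Ghosh→Lot A ($134), Kapoor→Lot D ($177), total $582.
VCG payment = (others' best without Farahani) − (others' welfare with Farahani) = 582 − 527 = $55.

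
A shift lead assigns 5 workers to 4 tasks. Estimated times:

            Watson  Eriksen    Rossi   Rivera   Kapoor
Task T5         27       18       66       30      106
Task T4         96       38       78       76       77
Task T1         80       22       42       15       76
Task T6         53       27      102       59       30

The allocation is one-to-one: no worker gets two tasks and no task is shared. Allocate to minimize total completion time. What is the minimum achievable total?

Minimum total: 110 min

Optimal: Watson→Task T5 (27 min), Eriksen→Task T4 (38 min), Rivera→Task T1 (15 min), Kapoor→Task T6 (30 min) — total 27+38+15+30 = 110 min.
Row-greedy (each worker in turn takes its cheapest remaining task) gives 186 min, worse by 76.
Checked against all permutations: 110 min is optimal.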